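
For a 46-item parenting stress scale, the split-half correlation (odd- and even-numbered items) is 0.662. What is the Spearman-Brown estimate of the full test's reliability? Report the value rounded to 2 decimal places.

Apply the Spearman-Brown correction with n = 2:
r_full = 2r_hh / (1 + r_hh) = 2 × 0.662 / (1 + 0.662)
       = 1.3240 / 1.6620 = 0.7966

0.80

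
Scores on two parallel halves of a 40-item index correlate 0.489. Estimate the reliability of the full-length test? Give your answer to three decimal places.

0.657

r_full = 2r_hh / (1 + r_hh) = 2 × 0.489 / (1 + 0.489)
r_full = 0.9780 / 1.4890 ≈ 0.6568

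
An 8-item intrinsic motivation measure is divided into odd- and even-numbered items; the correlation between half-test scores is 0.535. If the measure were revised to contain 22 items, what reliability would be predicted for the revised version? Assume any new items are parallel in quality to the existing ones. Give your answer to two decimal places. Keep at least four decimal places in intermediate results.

First correct the split-half correlation to full-test reliability: r_full = 2 × 0.535 / (1 + 0.535) ≈ 0.6971
Then adjust to 22 items: n = 22/8 = 2.7500
r_new = n·r_full / (1 + (n − 1)·r_full) = 1.9170 / 2.2199 ≈ 0.8636

0.86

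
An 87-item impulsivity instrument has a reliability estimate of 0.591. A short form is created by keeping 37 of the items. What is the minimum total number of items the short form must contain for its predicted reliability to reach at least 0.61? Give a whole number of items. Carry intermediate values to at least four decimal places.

Short-form reliability: n = 37/87 = 0.4253; r_37 = n·r/(1+(n−1)r) ≈ 0.3806
Then solve for n' with r_old = 0.3806, r_target = 0.61: n' = 0.61(1 − 0.3806)/[0.3806(1 − 0.61)] = 2.5455
Items = 2.5455 × 37 ≈ 94.18 → 95

95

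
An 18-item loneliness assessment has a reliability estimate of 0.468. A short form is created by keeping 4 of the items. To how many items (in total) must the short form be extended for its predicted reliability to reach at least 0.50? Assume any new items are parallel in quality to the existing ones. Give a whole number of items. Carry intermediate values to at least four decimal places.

21

First, r for the 4-item form: n = 4/18 = 0.2222, so r_4 = 0.2222·0.468/(1 + (0.2222 − 1)·0.468) = 0.1635
Then solve for n' with r_old = 0.1635, r_target = 0.50: n' = 0.50(1 − 0.1635)/[0.1635(1 − 0.50)] = 5.1162
Total items = 5.1162 × 4 = 20.46, rounded up to 21.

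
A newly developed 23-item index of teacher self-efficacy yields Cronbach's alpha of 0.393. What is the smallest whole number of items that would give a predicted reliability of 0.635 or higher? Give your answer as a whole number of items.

n = 0.635 × (1 − 0.393) / [ 0.393 × (1 − 0.635) ]
  = 0.385445 / 0.143445 = 2.6871
So the test needs 2.6871 × 23 ≈ 61.80 items; rounding up, 62.

62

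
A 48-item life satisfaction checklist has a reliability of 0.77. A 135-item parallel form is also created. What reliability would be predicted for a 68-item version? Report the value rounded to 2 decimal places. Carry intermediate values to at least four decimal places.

0.83

The 135-item form is not needed; work directly from the 48-item form with n = 68/48 = 1.4167.
r_{68} = n·r / (1 + (n − 1)·r) = 1.0909 / 1.3209 ≈ 0.8259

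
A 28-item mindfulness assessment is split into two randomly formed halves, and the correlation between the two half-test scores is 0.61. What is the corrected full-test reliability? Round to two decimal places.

r_full = 2r_hh / (1 + r_hh) = 2 × 0.61 / (1 + 0.61)
       = 1.2200 / 1.6100 = 0.7578

0.76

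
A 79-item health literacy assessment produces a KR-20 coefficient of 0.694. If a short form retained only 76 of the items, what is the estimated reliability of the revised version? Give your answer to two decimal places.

Length ratio n = 76/79 = 0.962
Spearman-Brown: r_new = n·r / (1 + (n − 1)·r)
r_new = (0.962 × 0.694) / (1 + (0.962 − 1) × 0.694)
r_new = 0.6676 / 0.9736 ≈ 0.6857

0.69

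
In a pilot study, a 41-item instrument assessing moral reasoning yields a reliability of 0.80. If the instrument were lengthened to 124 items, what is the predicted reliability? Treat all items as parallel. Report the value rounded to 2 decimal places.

0.92

n = 124/41 = 3.0244
Apply the Spearman-Brown prophecy formula, r' = nr / [1 + (n − 1)r]:
r_new = (3.0244 × 0.80) / (1 + (3.0244 − 1) × 0.80)
r_new = 2.4195 / 2.6195 ≈ 0.9236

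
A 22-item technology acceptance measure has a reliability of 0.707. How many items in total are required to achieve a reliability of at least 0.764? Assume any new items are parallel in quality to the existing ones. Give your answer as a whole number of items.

Rearranging the Spearman-Brown formula for n,
n = r_target (1 − r_old) / [ r_old (1 − r_target) ]
n = 0.764(1 − 0.707) / [0.707(1 − 0.764)]
  = 0.223852 / 0.166852 = 1.3416
Items needed = n × 22 = 1.3416 × 22 ≈ 29.52 → round up to 30

30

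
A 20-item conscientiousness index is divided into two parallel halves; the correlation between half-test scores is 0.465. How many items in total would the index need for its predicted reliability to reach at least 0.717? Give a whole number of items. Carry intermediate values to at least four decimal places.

30

Corrected full-test reliability: r_full = 2 × 0.465 / (1 + 0.465) ≈ 0.6348
n = r_tgt(1 − r_full) / [r_full(1 − r_tgt)] = 0.717 × 0.3652 / (0.6348 × 0.283) ≈ 1.4576
Items = 1.4576 × 20 ≈ 29.15 → 30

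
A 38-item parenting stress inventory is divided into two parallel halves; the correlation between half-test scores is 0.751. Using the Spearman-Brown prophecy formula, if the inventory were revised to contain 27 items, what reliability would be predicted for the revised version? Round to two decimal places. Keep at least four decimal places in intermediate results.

0.81

Full-test reliability from the split-half r: r_full = 2(0.751)/(1 + 0.751) = 0.8578
Length factor from 38 to 27 items: n = 27/38 = 0.7105
r_new = n·r_full / (1 + (n − 1)·r_full) = 0.6095 / 0.7517 ≈ 0.8108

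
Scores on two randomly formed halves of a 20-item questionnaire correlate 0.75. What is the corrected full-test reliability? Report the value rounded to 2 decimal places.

r_full = 2(0.75) / (1 + 0.75)
r_full = 1.5000 / 1.7500 ≈ 0.8571

0.86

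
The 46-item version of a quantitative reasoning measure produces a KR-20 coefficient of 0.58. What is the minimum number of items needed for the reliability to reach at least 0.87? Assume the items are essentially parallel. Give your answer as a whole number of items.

223

Spearman-Brown solved for the length factor n:
n = r_target (1 − r_old) / [ r_old (1 − r_target) ]
n = 0.87(1 − 0.58) / [0.58(1 − 0.87)]
  = 0.3654 / 0.0754 = 4.8462
So the test needs 4.8462 × 46 ≈ 222.93 items; rounding up, 223.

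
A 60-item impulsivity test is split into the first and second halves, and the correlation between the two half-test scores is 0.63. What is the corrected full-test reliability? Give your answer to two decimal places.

0.77

r_full = 2(0.63) / (1 + 0.63)
       = 1.2600 / 1.6300 = 0.7730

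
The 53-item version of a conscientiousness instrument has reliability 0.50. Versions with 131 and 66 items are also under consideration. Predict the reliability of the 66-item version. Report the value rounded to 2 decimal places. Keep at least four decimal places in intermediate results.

0.55

The 131-item form is not needed; work directly from the 53-item form with n = 66/53 = 1.2453.
r_{66} = n·r / (1 + (n − 1)·r) = 0.6227 / 1.1227 ≈ 0.5546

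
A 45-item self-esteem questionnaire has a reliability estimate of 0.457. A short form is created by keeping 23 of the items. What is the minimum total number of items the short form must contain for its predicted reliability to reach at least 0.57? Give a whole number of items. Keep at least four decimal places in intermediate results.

First, r for the 23-item form: n = 23/45 = 0.5111, so r_23 = 0.5111·0.457/(1 + (0.5111 − 1)·0.457) = 0.3008
Then solve for n' with r_old = 0.3008, r_target = 0.57: n' = 0.57(1 − 0.3008)/[0.3008(1 − 0.57)] = 3.0813
Total items = 3.0813 × 23 = 70.87, rounded up to 71.

71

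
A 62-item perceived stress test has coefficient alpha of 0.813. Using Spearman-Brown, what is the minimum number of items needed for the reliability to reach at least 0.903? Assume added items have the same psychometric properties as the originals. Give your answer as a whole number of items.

Invert Spearman-Brown to solve for n:
n = r_target (1 − r_old) / [ r_old (1 − r_target) ]
n = 0.903(1 − 0.813) / [0.813(1 − 0.903)]
n = 0.168861 / 0.078861 ≈ 2.1412
2.1412 × 62 = 132.75 → 133 items

133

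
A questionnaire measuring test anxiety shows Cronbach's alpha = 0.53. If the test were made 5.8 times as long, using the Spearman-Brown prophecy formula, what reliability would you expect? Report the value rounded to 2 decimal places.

0.87

Apply the Spearman-Brown prophecy formula, r' = nr / [1 + (n − 1)r]:
r_new = (5.8 × 0.53) / (1 + (5.8 − 1) × 0.53)
     = 3.0740 / 3.5440 = 0.8674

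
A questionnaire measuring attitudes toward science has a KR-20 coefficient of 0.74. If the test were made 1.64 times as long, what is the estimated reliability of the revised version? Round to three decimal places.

0.824

r_new = (1.64 × 0.74) / (1 + (1.64 − 1) × 0.74)
     = 1.2136 / 1.4736 = 0.8236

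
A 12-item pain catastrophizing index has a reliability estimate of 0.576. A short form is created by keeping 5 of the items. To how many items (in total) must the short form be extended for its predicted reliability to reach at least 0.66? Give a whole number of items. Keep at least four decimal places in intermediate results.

18

Short-form reliability: n = 5/12 = 0.4167; r_5 = n·r/(1+(n−1)r) ≈ 0.3615
Then solve for n' with r_old = 0.3615, r_target = 0.66: n' = 0.66(1 − 0.3615)/[0.3615(1 − 0.66)] = 3.4286
Items = 3.4286 × 5 ≈ 17.14 → 18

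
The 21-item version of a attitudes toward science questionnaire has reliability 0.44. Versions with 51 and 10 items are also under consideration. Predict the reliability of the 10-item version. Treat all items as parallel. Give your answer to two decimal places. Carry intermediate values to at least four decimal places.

0.27

The 51-item form is not needed; work directly from the 21-item form with n = 10/21 = 0.4762.
r_{10} = n·r / (1 + (n − 1)·r) = 0.2095 / 0.7695 ≈ 0.2723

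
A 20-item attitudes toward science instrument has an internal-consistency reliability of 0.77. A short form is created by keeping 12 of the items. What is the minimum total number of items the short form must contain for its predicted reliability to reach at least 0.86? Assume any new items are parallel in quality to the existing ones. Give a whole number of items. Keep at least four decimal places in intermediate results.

37

First, r for the 12-item form: n = 12/20 = 0.6000, so r_12 = 0.6000·0.77/(1 + (0.6000 − 1)·0.77) = 0.6676
Length factor from the short form to reach 0.86: n' = 0.86(1 − 0.6676) / [0.6676(1 − 0.86)] ≈ 3.0585
Total items = 3.0585 × 12 = 36.70, rounded up to 37.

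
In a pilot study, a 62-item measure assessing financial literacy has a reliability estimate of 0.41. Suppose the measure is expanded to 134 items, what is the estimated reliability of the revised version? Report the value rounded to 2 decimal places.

Length ratio n = 134/62 = 2.1613
Apply the Spearman-Brown prophecy formula, r' = nr / [1 + (n − 1)r]:
r_new = (2.1613 × 0.41) / (1 + (2.1613 − 1) × 0.41)
     = 0.8861 / 1.4761 = 0.6003

0.60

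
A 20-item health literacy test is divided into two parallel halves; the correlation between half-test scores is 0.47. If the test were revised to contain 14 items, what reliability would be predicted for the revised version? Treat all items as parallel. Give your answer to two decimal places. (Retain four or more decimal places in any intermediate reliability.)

0.55

Full-test reliability from the split-half r: r_full = 2(0.47)/(1 + 0.47) = 0.6395
Then adjust to 14 items: n = 14/20 = 0.7000
r_new = n·r_full / (1 + (n − 1)·r_full) = 0.4476 / 0.8081 ≈ 0.5539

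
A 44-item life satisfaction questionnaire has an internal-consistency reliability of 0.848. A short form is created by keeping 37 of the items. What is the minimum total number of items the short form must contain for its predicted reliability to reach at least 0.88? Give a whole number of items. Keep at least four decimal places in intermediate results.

First, r for the 37-item form: n = 37/44 = 0.8409, so r_37 = 0.8409·0.848/(1 + (0.8409 − 1)·0.848) = 0.8243
Then solve for n' with r_old = 0.8243, r_target = 0.88: n' = 0.88(1 − 0.8243)/[0.8243(1 − 0.88)] = 1.5631
Items = 1.5631 × 37 ≈ 57.83 → 58

58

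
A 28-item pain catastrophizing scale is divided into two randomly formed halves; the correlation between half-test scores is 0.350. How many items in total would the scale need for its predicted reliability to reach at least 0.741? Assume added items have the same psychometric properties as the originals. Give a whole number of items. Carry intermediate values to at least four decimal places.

75

Corrected full-test reliability: r_full = 2 × 0.350 / (1 + 0.350) ≈ 0.5185
n = r_tgt(1 − r_full) / [r_full(1 − r_tgt)] = 0.741 × 0.4815 / (0.5185 × 0.259) ≈ 2.6568
Items = 2.6568 × 28 ≈ 74.39 → 75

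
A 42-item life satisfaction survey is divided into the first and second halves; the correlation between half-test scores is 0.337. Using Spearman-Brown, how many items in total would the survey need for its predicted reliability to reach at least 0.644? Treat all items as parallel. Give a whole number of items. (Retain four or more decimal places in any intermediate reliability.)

75

Corrected full-test reliability: r_full = 2 × 0.337 / (1 + 0.337) ≈ 0.5041
Solve Spearman-Brown for n: n = 0.644(1 − 0.5041) / [0.5041(1 − 0.644)] = 1.7796
Required items = 1.7796 × 42 = 74.74, so 75 items.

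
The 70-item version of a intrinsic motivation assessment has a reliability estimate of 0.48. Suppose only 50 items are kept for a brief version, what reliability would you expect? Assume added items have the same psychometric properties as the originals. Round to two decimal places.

0.40

Length ratio n = 50/70 = 0.7143
r_new = 0.7143·0.48 / [1 + (0.7143 − 1)·0.48]
r_new = 0.3429 / 0.8629 ≈ 0.3974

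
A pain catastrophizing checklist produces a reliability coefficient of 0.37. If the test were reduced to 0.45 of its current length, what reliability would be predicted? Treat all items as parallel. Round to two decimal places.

0.21

r_new = (0.45 × 0.37) / (1 + (0.45 − 1) × 0.37)
r_new = 0.1665 / 0.7965 ≈ 0.2090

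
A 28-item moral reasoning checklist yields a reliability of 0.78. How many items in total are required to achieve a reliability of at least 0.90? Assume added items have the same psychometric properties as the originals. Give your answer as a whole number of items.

n = 0.90(1 − 0.78) / [0.78(1 − 0.90)]
  = 0.1980 / 0.0780 = 2.5385
2.5385 × 28 = 71.08 → 72 items

72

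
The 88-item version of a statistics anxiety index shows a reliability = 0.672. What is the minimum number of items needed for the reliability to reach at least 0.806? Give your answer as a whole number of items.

179

n = 0.806 × (1 − 0.672) / [ 0.672 × (1 − 0.806) ]
n = 0.264368 / 0.130368 ≈ 2.0279
2.0279 × 88 = 178.46 → 179 items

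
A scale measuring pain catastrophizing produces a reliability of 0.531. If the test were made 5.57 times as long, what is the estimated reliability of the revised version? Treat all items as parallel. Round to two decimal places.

Apply the Spearman-Brown prophecy formula, r' = nr / [1 + (n − 1)r]:
r_new = 5.57·0.531 / [1 + (5.57 − 1)·0.531]
     = 2.9577 / 3.4267 = 0.8631

0.86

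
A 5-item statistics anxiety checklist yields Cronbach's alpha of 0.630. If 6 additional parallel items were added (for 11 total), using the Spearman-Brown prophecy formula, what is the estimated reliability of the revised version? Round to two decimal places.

n = 11/5 = 2.2
r_new = (2.2 × 0.630) / (1 + (2.2 − 1) × 0.630)
     = 1.3860 / 1.7560 = 0.7893

0.79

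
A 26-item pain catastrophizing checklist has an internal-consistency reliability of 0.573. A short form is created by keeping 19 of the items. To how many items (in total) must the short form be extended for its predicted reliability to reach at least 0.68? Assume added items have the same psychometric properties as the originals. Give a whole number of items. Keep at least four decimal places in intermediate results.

First, r for the 19-item form: n = 19/26 = 0.7308, so r_19 = 0.7308·0.573/(1 + (0.7308 − 1)·0.573) = 0.4951
Then solve for n' with r_old = 0.4951, r_target = 0.68: n' = 0.68(1 − 0.4951)/[0.4951(1 − 0.68)] = 2.1671
Items = 2.1671 × 19 ≈ 41.17 → 42

42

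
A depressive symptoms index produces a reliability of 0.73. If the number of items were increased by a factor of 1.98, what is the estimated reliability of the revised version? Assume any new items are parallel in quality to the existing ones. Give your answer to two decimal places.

0.84

Apply the Spearman-Brown prophecy formula, r' = nr / [1 + (n − 1)r]:
r_new = 1.98·0.73 / [1 + (1.98 − 1)·0.73]
     = 1.4454 / 1.7154 = 0.8426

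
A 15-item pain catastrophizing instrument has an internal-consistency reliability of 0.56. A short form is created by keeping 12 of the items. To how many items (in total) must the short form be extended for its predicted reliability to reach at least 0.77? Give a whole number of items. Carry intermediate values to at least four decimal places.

40

Short-form reliability: n = 12/15 = 0.8000; r_12 = n·r/(1+(n−1)r) ≈ 0.5045
Length factor from the short form to reach 0.77: n' = 0.77(1 − 0.5045) / [0.5045(1 − 0.77)] ≈ 3.2881
Items = 3.2881 × 12 ≈ 39.46 → 40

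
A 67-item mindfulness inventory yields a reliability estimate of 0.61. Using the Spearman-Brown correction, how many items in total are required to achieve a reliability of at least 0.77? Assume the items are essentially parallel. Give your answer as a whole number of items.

144

n = 0.77 × (1 − 0.61) / [ 0.61 × (1 − 0.77) ]
n = 0.3003 / 0.1403 ≈ 2.1404
2.1404 × 67 = 143.41 → 144 items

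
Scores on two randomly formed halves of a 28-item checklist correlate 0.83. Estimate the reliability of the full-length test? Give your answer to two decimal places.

0.91

The full test is twice the length of either half (n = 2).
r_full = 2r_hh / (1 + r_hh) = 2 × 0.83 / (1 + 0.83)
r_full = 1.6600 / 1.8300 ≈ 0.9071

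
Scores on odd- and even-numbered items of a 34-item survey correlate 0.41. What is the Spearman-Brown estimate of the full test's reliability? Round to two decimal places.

The full test is twice the length of either half (n = 2).
r_full = 2r_hh / (1 + r_hh) = 2 × 0.41 / (1 + 0.41)
r_full = 0.8200 / 1.4100 ≈ 0.5816

0.58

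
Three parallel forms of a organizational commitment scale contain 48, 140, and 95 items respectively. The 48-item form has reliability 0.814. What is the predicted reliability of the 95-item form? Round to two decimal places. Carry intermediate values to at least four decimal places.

The 140-item form is not needed; work directly from the 48-item form with n = 95/48 = 1.9792.
r_{95} = n·r / (1 + (n − 1)·r) = 1.6111 / 1.7971 ≈ 0.8965

0.90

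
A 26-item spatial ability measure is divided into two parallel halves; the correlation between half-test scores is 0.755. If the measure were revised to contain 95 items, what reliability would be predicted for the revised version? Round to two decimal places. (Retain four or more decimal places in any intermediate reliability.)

First correct the split-half correlation to full-test reliability: r_full = 2 × 0.755 / (1 + 0.755) ≈ 0.8604
Then adjust to 95 items: n = 95/26 = 3.6538
r_new = n·r_full / (1 + (n − 1)·r_full) = 3.1437 / 3.2833 ≈ 0.9575

0.96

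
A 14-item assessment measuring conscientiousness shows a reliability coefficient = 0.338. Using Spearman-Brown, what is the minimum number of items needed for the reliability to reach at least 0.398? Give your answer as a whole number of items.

19

Invert Spearman-Brown to solve for n:
n = r_target (1 − r_old) / [ r_old (1 − r_target) ]
n = 0.398(1 − 0.338) / [0.338(1 − 0.398)]
n = 0.263476 / 0.203476 ≈ 1.2949
1.2949 × 14 = 18.13 → 19 items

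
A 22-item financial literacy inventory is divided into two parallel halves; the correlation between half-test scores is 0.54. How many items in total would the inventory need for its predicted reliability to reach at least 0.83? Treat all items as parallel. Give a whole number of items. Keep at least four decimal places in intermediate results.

Corrected full-test reliability: r_full = 2 × 0.54 / (1 + 0.54) ≈ 0.7013
Solve Spearman-Brown for n: n = 0.83(1 − 0.7013) / [0.7013(1 − 0.83)] = 2.0795
Items = 2.0795 × 22 ≈ 45.75 → 46

46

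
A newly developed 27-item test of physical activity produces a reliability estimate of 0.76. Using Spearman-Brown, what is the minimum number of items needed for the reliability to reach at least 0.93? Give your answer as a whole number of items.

Rearranging the Spearman-Brown formula for n,
n = r*(1 − r) / [ r (1 − r*) ]
n = [0.93 × 0.24] / [0.76 × 0.07]
n = 0.2232 / 0.0532 ≈ 4.1955
4.1955 × 27 = 113.28 → 114 items

114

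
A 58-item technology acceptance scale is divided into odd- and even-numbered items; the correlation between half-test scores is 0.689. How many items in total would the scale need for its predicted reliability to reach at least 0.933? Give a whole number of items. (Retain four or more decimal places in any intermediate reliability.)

Corrected full-test reliability: r_full = 2 × 0.689 / (1 + 0.689) ≈ 0.8159
Solve Spearman-Brown for n: n = 0.933(1 − 0.8159) / [0.8159(1 − 0.933)] = 3.1421
Required items = 3.1421 × 58 = 182.24, so 183 items.

183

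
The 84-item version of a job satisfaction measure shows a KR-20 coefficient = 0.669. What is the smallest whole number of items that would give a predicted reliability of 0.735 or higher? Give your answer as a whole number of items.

116

n = [0.735 × 0.331] / [0.669 × 0.265]
n = 0.243285 / 0.177285 ≈ 1.3723
1.3723 × 84 = 115.27 → 116 items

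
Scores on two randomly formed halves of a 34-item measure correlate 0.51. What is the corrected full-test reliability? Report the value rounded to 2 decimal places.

0.68

Each half is half the length of the full test, so the full test is n = 2 times a half.
r_full = 2(0.51) / (1 + 0.51)
       = 1.0200 / 1.5100 = 0.6755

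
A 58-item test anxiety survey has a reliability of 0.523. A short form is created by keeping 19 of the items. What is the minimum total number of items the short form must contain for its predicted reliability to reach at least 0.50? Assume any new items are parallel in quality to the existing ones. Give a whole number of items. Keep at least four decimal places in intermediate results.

53

First, r for the 19-item form: n = 19/58 = 0.3276, so r_19 = 0.3276·0.523/(1 + (0.3276 − 1)·0.523) = 0.2643
Length factor from the short form to reach 0.50: n' = 0.50(1 − 0.2643) / [0.2643(1 − 0.50)] ≈ 2.7836
Total items = 2.7836 × 19 = 52.89, rounded up to 53.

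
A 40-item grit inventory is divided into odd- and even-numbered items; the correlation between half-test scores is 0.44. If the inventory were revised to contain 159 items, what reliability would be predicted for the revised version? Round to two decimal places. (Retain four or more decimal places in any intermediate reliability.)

Full-test reliability from the split-half r: r_full = 2(0.44)/(1 + 0.44) = 0.6111
Then adjust to 159 items: n = 159/40 = 3.9750
r_new = n·r_full / (1 + (n − 1)·r_full) = 2.4291 / 2.8180 ≈ 0.8620

0.86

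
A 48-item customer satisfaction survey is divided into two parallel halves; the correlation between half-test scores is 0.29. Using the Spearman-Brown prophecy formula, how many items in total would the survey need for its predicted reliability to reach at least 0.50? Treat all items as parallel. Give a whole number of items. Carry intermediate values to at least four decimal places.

59

r_full = 2(0.29)/(1 + 0.29) = 0.4496
n = r_tgt(1 − r_full) / [r_full(1 − r_tgt)] = 0.50 × 0.5504 / (0.4496 × 0.50) ≈ 1.2242
Items = 1.2242 × 48 ≈ 58.76 → 59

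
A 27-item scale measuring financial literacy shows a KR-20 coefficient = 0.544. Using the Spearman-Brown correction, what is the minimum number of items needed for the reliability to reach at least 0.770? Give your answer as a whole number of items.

76

n = [0.770 × 0.456] / [0.544 × 0.230]
  = 0.351120 / 0.125120 = 2.8063
So the test needs 2.8063 × 27 ≈ 75.77 items; rounding up, 76.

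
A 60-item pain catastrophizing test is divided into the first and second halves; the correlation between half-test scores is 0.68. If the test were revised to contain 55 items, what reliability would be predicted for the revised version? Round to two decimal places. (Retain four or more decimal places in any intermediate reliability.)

0.80

First correct the split-half correlation to full-test reliability: r_full = 2 × 0.68 / (1 + 0.68) ≈ 0.8095
Then adjust to 55 items: n = 55/60 = 0.9167
r_new = n·r_full / (1 + (n − 1)·r_full) = 0.7421 / 0.9326 ≈ 0.7957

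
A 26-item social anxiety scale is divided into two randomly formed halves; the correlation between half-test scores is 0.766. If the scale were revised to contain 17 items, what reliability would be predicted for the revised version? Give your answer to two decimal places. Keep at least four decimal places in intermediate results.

0.81

Spearman-Brown correction (n = 2): r_full = 2·0.766/(1 + 0.766) = 0.8675
Then adjust to 17 items: n = 17/26 = 0.6538
r_new = n·r_full / (1 + (n − 1)·r_full) = 0.5672 / 0.6997 ≈ 0.8106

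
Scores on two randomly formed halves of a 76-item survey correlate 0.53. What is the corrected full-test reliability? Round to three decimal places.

Each half is half the length of the full test, so the full test is n = 2 times a half.
r_full = 2r_hh / (1 + r_hh) = 2 × 0.53 / (1 + 0.53)
r_full = 1.0600 / 1.5300 ≈ 0.6928

0.693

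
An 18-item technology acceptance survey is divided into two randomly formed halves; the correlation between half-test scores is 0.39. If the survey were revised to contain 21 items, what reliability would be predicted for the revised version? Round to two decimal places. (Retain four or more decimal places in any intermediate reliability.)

Spearman-Brown correction (n = 2): r_full = 2·0.39/(1 + 0.39) = 0.5612
Length factor from 18 to 21 items: n = 21/18 = 1.1667
r_new = n·r_full / (1 + (n − 1)·r_full) = 0.6548 / 1.0936 ≈ 0.5988

0.60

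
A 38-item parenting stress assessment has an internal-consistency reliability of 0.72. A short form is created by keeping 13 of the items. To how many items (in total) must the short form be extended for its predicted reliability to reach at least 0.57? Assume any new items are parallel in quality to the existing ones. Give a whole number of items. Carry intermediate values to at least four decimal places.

20

First, r for the 13-item form: n = 13/38 = 0.3421, so r_13 = 0.3421·0.72/(1 + (0.3421 − 1)·0.72) = 0.4680
Length factor from the short form to reach 0.57: n' = 0.57(1 − 0.4680) / [0.4680(1 − 0.57)] ≈ 1.5069
Total items = 1.5069 × 13 = 19.59, rounded up to 20.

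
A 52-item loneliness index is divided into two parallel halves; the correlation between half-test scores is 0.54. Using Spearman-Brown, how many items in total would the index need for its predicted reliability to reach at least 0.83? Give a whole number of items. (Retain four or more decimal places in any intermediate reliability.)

Corrected full-test reliability: r_full = 2 × 0.54 / (1 + 0.54) ≈ 0.7013
n = r_tgt(1 − r_full) / [r_full(1 − r_tgt)] = 0.83 × 0.2987 / (0.7013 × 0.17) ≈ 2.0795
Items = 2.0795 × 52 ≈ 108.13 → 109

109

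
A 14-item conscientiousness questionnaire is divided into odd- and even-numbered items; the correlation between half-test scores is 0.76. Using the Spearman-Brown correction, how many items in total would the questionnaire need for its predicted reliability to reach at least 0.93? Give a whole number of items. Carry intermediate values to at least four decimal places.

30

Corrected full-test reliability: r_full = 2 × 0.76 / (1 + 0.76) ≈ 0.8636
n = r_tgt(1 − r_full) / [r_full(1 − r_tgt)] = 0.93 × 0.1364 / (0.8636 × 0.07) ≈ 2.0984
Required items = 2.0984 × 14 = 29.38, so 30 items.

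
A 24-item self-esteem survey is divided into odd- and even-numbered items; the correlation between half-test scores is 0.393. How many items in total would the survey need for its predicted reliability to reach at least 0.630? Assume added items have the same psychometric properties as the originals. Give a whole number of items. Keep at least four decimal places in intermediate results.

32

r_full = 2(0.393)/(1 + 0.393) = 0.5642
n = r_tgt(1 − r_full) / [r_full(1 − r_tgt)] = 0.630 × 0.4358 / (0.5642 × 0.370) ≈ 1.3152
Required items = 1.3152 × 24 = 31.56, so 32 items.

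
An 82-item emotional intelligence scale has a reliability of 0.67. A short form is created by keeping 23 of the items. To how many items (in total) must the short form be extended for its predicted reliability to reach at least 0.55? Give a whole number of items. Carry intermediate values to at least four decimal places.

First, r for the 23-item form: n = 23/82 = 0.2805, so r_23 = 0.2805·0.67/(1 + (0.2805 − 1)·0.67) = 0.3629
Length factor from the short form to reach 0.55: n' = 0.55(1 − 0.3629) / [0.3629(1 − 0.55)] ≈ 2.1457
Items = 2.1457 × 23 ≈ 49.35 → 50

50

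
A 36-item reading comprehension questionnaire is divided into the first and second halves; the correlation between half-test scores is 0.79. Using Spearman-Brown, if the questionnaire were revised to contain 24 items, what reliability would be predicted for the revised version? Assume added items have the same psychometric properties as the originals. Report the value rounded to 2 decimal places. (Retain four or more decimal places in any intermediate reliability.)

0.83

Spearman-Brown correction (n = 2): r_full = 2·0.79/(1 + 0.79) = 0.8827
Then adjust to 24 items: n = 24/36 = 0.6667
r_new = n·r_full / (1 + (n − 1)·r_full) = 0.5885 / 0.7058 ≈ 0.8338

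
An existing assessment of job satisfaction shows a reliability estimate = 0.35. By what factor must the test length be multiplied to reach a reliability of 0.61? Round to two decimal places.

n = 0.61(1 − 0.35) / [0.35(1 − 0.61)]
  = 0.3965 / 0.1365 = 2.9048

2.90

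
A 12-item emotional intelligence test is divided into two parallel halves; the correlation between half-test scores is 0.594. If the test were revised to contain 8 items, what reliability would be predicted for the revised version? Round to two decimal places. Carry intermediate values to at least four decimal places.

0.66

Full-test reliability from the split-half r: r_full = 2(0.594)/(1 + 0.594) = 0.7453
Length factor from 12 to 8 items: n = 8/12 = 0.6667
r_new = n·r_full / (1 + (n − 1)·r_full) = 0.4969 / 0.7516 ≈ 0.6611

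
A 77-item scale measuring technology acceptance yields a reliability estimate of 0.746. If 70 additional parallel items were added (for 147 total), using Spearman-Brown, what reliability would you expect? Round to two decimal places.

Length ratio n = 147/77 = 1.9091
r_new = 1.9091·0.746 / [1 + (1.9091 − 1)·0.746]
r_new = 1.4242 / 1.6782 ≈ 0.8486

0.85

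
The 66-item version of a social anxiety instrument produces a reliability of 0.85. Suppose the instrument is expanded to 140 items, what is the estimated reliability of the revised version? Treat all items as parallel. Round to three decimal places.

0.923

The new length is 140/66 = 2.1212 times the old.
r_new = (2.1212 × 0.85) / (1 + (2.1212 − 1) × 0.85)
     = 1.8030 / 1.9530 = 0.9232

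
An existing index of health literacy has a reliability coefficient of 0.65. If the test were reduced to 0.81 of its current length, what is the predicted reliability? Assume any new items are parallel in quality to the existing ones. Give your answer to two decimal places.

0.60

r_new = 0.81·0.65 / [1 + (0.81 − 1)·0.65]
r_new = 0.5265 / 0.8765 ≈ 0.6007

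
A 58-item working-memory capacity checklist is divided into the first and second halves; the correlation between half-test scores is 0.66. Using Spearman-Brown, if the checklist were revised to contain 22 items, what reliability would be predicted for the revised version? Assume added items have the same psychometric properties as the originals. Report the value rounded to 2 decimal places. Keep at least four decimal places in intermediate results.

0.60

First correct the split-half correlation to full-test reliability: r_full = 2 × 0.66 / (1 + 0.66) ≈ 0.7952
Length factor from 58 to 22 items: n = 22/58 = 0.3793
r_new = n·r_full / (1 + (n − 1)·r_full) = 0.3016 / 0.5064 ≈ 0.5956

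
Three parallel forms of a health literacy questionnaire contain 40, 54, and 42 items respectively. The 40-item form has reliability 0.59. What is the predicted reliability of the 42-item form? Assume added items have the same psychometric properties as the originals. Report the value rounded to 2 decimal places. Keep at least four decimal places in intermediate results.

The 54-item form is not needed; work directly from the 40-item form with n = 42/40 = 1.0500.
r_{42} = n·r / (1 + (n − 1)·r) = 0.6195 / 1.0295 ≈ 0.6017

0.60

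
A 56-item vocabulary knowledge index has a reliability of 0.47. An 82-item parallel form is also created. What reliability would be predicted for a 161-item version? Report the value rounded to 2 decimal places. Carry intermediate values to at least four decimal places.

0.72

The 82-item form is not needed; work directly from the 56-item form with n = 161/56 = 2.8750.
r_{161} = n·r / (1 + (n − 1)·r) = 1.3512 / 1.8813 ≈ 0.7182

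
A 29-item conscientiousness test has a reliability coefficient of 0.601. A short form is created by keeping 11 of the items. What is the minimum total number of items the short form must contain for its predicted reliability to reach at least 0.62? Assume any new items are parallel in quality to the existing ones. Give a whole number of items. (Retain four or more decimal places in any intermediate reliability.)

32

Short-form reliability: n = 11/29 = 0.3793; r_11 = n·r/(1+(n−1)r) ≈ 0.3636
Then solve for n' with r_old = 0.3636, r_target = 0.62: n' = 0.62(1 − 0.3636)/[0.3636(1 − 0.62)] = 2.8557
Total items = 2.8557 × 11 = 31.41, rounded up to 32.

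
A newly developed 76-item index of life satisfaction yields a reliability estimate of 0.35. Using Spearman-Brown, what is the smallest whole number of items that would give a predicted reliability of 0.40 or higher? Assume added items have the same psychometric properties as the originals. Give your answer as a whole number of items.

95

n = 0.40 × (1 − 0.35) / [ 0.35 × (1 − 0.40) ]
n = 0.2600 / 0.2100 ≈ 1.2381
1.2381 × 76 = 94.10 → 95 items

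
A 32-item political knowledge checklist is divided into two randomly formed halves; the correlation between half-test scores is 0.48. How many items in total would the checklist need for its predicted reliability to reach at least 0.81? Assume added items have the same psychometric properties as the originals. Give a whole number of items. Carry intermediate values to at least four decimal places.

r_full = 2(0.48)/(1 + 0.48) = 0.6486
Solve Spearman-Brown for n: n = 0.81(1 − 0.6486) / [0.6486(1 − 0.81)] = 2.3097
Items = 2.3097 × 32 ≈ 73.91 → 74

74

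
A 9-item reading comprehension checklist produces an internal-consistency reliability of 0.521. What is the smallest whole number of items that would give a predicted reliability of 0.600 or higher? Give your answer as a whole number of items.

13

n = 0.600 × (1 − 0.521) / [ 0.521 × (1 − 0.600) ]
  = 0.287400 / 0.208400 = 1.3791
Items needed = n × 9 = 1.3791 × 9 ≈ 12.41 → round up to 13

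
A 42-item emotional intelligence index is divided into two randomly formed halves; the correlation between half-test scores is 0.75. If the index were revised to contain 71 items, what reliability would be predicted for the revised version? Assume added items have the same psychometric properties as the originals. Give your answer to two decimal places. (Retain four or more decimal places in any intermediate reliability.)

Spearman-Brown correction (n = 2): r_full = 2·0.75/(1 + 0.75) = 0.8571
Length factor from 42 to 71 items: n = 71/42 = 1.6905
r_new = n·r_full / (1 + (n − 1)·r_full) = 1.4489 / 1.5918 ≈ 0.9102

0.91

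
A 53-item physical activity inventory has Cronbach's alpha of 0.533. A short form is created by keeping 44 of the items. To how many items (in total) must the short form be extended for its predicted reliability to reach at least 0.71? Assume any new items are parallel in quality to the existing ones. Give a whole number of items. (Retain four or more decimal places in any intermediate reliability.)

Short-form reliability: n = 44/53 = 0.8302; r_44 = n·r/(1+(n−1)r) ≈ 0.4865
Then solve for n' with r_old = 0.4865, r_target = 0.71: n' = 0.71(1 − 0.4865)/[0.4865(1 − 0.71)] = 2.5842
Items = 2.5842 × 44 ≈ 113.70 → 114

114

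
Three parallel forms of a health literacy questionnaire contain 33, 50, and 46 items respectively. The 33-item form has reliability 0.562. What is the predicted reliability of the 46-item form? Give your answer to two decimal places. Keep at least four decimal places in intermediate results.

The 50-item form is not needed; work directly from the 33-item form with n = 46/33 = 1.3939.
r_{46} = n·r / (1 + (n − 1)·r) = 0.7834 / 1.2214 ≈ 0.6414

0.64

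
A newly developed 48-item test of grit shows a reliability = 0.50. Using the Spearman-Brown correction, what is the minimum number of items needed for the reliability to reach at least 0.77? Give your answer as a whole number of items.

n = 0.77(1 − 0.50) / [0.50(1 − 0.77)]
n = 0.3850 / 0.1150 ≈ 3.3478
Items needed = n × 48 = 3.3478 × 48 ≈ 160.69 → round up to 161

161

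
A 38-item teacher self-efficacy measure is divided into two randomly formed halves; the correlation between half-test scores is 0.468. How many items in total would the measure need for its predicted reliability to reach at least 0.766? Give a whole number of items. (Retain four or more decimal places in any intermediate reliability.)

71

Corrected full-test reliability: r_full = 2 × 0.468 / (1 + 0.468) ≈ 0.6376
n = r_tgt(1 − r_full) / [r_full(1 − r_tgt)] = 0.766 × 0.3624 / (0.6376 × 0.234) ≈ 1.8606
Required items = 1.8606 × 38 = 70.70, so 71 items.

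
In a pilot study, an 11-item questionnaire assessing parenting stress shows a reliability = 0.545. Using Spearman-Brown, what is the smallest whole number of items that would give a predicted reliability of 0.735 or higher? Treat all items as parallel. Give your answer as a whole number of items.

26

n = 0.735(1 − 0.545) / [0.545(1 − 0.735)]
n = 0.334425 / 0.144425 ≈ 2.3156
So the test needs 2.3156 × 11 ≈ 25.47 items; rounding up, 26.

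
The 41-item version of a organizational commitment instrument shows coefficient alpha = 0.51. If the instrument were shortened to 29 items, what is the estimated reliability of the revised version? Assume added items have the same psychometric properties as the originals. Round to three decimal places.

0.424

n = 29/41 = 0.7073
Spearman-Brown: r_new = n·r / (1 + (n − 1)·r)
r_new = (0.7073 × 0.51) / (1 + (0.7073 − 1) × 0.51)
r_new = 0.3607 / 0.8507 ≈ 0.4240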